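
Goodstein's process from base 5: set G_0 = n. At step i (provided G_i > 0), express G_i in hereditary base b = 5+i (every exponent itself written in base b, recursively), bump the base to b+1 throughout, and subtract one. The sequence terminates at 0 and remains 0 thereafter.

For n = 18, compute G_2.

[0] 18 ≡ 3·5 + 3 (base 5). Lift 6: 21. −1: 20.
[1] 20 ≡ 3·6 + 2 (base 6). Lift 7: 23. −1: 22.

22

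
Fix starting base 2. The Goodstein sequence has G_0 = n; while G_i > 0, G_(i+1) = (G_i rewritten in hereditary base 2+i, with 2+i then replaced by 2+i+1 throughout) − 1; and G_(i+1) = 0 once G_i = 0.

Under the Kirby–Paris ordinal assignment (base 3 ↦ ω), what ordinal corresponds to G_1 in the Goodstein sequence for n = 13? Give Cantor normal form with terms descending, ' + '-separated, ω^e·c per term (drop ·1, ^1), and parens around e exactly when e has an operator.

13 —HB2→ 2^(2 + 1) + 2^2 + 1 —bump→ 3^(3 + 1) + 3^3 + 1 = 109 —(−1)→ 108
108 —HB3→ 3^(3 + 1) + 3^3 —bump→ 4^(4 + 1) + 4^4 = 1280 —(−1)→ 1279

ω^(ω + 1) + ω^ω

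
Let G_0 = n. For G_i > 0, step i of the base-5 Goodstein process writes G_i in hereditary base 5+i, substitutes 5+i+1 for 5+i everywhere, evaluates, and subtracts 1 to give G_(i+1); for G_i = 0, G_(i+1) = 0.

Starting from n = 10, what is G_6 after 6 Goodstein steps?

(0) 10|_5 = 2·5 ↦ 2·6|_6 = 12 ⇒ 11
(1) 11|_6 = 6 + 5 ↦ 7 + 5|_7 = 12 ⇒ 11
(2) 11|_7 = 7 + 4 ↦ 8 + 4|_8 = 12 ⇒ 11
(3) 11|_8 = 8 + 3 ↦ 9 + 3|_9 = 12 ⇒ 11
(4) 11|_9 = 9 + 2 ↦ 10 + 2|_10 = 12 ⇒ 11
(5) 11|_10 = 10 + 1 ↦ 11 + 1|_11 = 12 ⇒ 11

11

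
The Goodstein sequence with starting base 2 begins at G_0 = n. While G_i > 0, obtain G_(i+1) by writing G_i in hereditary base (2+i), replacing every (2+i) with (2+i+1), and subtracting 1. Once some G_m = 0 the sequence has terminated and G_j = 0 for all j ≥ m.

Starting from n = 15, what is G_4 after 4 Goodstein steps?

G_0 = 15. HB_2(15) = 2^(2 + 1) + 2^2 + 2 + 1. Bump = 112. G_1 = 111.
G_1 = 111. HB_3(111) = 3^(3 + 1) + 3^3 + 3. Bump = 1284. G_2 = 1283.
G_2 = 1283. HB_4(1283) = 4^(4 + 1) + 4^4 + 3. Bump = 18753. G_3 = 18752.
G_3 = 18752. HB_5(18752) = 5^(5 + 1) + 5^5 + 2. Bump = 326594. G_4 = 326593.
G_4 = 326593. HB_6(326593) = 6^(6 + 1) + 6^6 + 1. Bump = 6588345. G_5 = 6588344.

326593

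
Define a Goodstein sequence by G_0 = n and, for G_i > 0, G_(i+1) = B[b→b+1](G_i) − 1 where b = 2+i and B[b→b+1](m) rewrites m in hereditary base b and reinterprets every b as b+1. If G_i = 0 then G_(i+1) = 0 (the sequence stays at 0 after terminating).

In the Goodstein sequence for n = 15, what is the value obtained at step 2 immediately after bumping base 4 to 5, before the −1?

18753

i=0: 15 = 2^(2 + 1) + 2^2 + 2 + 1 (b=2); 2→3: 3^(3 + 1) + 3^3 + 3 + 1 = 112; 112−1 = 111
i=1: 111 = 3^(3 + 1) + 3^3 + 3 (b=3); 3→4: 4^(4 + 1) + 4^4 + 4 = 1284; 1284−1 = 1283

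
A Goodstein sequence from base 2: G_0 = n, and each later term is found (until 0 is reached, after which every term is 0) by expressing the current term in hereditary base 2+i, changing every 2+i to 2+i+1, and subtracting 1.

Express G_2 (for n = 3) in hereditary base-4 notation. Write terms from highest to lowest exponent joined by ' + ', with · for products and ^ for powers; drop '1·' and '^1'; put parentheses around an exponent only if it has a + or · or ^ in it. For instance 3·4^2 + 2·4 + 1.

3

G_0=3  [base 2] 2 + 1  →[2↦3]→  3 + 1 = 4  −1 ⇒ G_1=3
G_1=3  [base 3] 3  →[3↦4]→  4 = 4  −1 ⇒ G_2=3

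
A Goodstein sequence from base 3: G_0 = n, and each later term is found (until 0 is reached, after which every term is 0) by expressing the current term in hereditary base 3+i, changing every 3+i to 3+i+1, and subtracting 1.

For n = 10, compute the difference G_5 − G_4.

3

base 3: 10 = 3^2 + 1; at 4: 4^2 + 1 = 17; next = 16
base 4: 16 = 4^2; at 5: 5^2 = 25; next = 24
base 5: 24 = 4·5 + 4; at 6: 4·6 + 4 = 28; next = 27
base 6: 27 = 4·6 + 3; at 7: 4·7 + 3 = 31; next = 30
base 7: 30 = 4·7 + 2; at 8: 4·8 + 2 = 34; next = 33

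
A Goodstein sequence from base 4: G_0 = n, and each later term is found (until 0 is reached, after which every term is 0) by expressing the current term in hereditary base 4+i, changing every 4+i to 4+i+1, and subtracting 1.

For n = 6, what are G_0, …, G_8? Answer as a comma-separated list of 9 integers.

6, 6, 6, 6, 5, 4, 3, 2, 1

step 0: 6 = 4 + 2; sub 5 for 4: 5 + 2; = 7; G_1 = 7−1 = 6
step 1: 6 = 5 + 1; sub 6 for 5: 6 + 1; = 7; G_2 = 7−1 = 6
step 2: 6 = 6; sub 7 for 6: 7; = 7; G_3 = 7−1 = 6
step 3: 6 = 6; sub 8 for 7: 6; = 6; G_4 = 6−1 = 5
step 4: 5 = 5; sub 9 for 8: 5; = 5; G_5 = 5−1 = 4
step 5: 4 = 4; sub 10 for 9: 4; = 4; G_6 = 4−1 = 3
step 6: 3 = 3; sub 11 for 10: 3; = 3; G_7 = 3−1 = 2
step 7: 2 = 2; sub 12 for 11: 2; = 2; G_8 = 2−1 = 1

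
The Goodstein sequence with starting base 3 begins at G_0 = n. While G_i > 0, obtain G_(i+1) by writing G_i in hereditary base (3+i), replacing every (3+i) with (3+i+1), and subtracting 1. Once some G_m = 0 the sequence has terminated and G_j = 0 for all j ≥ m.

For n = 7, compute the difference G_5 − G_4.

0

step 0: 7 = 2·3 + 1; sub 4 for 3: 2·4 + 1; = 9; G_1 = 9−1 = 8
step 1: 8 = 2·4; sub 5 for 4: 2·5; = 10; G_2 = 10−1 = 9
step 2: 9 = 5 + 4; sub 6 for 5: 6 + 4; = 10; G_3 = 10−1 = 9
step 3: 9 = 6 + 3; sub 7 for 6: 7 + 3; = 10; G_4 = 10−1 = 9
step 4: 9 = 7 + 2; sub 8 for 7: 8 + 2; = 10; G_5 = 10−1 = 9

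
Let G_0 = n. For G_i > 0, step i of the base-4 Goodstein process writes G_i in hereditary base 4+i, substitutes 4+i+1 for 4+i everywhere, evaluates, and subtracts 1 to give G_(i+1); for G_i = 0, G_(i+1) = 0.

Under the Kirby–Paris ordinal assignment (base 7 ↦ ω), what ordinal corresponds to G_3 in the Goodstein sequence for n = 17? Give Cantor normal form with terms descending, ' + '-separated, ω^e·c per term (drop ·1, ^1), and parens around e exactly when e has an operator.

[0] 17 ≡ 4^2 + 1 (base 4). Lift 5: 26. −1: 25.
[1] 25 ≡ 5^2 (base 5). Lift 6: 36. −1: 35.
[2] 35 ≡ 5·6 + 5 (base 6). Lift 7: 40. −1: 39.
[3] 39 ≡ 5·7 + 4 (base 7). Lift 8: 44. −1: 43.

ω·5 + 4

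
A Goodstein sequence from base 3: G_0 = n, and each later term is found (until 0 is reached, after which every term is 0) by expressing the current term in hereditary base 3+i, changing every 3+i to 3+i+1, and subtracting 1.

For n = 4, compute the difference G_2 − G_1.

(0) 4|_3 = 3 + 1 ↦ 4 + 1|_4 = 5 ⇒ 4
(1) 4|_4 = 4 ↦ 5|_5 = 5 ⇒ 4

0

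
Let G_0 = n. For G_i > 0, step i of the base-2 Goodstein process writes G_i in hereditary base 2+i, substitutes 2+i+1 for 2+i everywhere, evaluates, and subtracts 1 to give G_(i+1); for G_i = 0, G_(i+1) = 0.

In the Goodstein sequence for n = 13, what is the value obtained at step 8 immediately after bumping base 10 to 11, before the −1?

base 2: 13 = 2^(2 + 1) + 2^2 + 1; at 3: 3^(3 + 1) + 3^3 + 1 = 109; next = 108
base 3: 108 = 3^(3 + 1) + 3^3; at 4: 4^(4 + 1) + 4^4 = 1280; next = 1279
base 4: 1279 = 4^(4 + 1) + 3·4^3 + 3·4^2 + 3·4 + 3; at 5: 5^(5 + 1) + 3·5^3 + 3·5^2 + 3·5 + 3 = 16093; next = 16092
base 5: 16092 = 5^(5 + 1) + 3·5^3 + 3·5^2 + 3·5 + 2; at 6: 6^(6 + 1) + 3·6^3 + 3·6^2 + 3·6 + 2 = 280712; next = 280711
base 6: 280711 = 6^(6 + 1) + 3·6^3 + 3·6^2 + 3·6 + 1; at 7: 7^(7 + 1) + 3·7^3 + 3·7^2 + 3·7 + 1 = 5765999; next = 5765998
base 7: 5765998 = 7^(7 + 1) + 3·7^3 + 3·7^2 + 3·7; at 8: 8^(8 + 1) + 3·8^3 + 3·8^2 + 3·8 = 134219480; next = 134219479
base 8: 134219479 = 8^(8 + 1) + 3·8^3 + 3·8^2 + 2·8 + 7; at 9: 9^(9 + 1) + 3·9^3 + 3·9^2 + 2·9 + 7 = 3486786856; next = 3486786855
base 9: 3486786855 = 9^(9 + 1) + 3·9^3 + 3·9^2 + 2·9 + 6; at 10: 10^(10 + 1) + 3·10^3 + 3·10^2 + 2·10 + 6 = 100000003326; next = 100000003325

3138428381104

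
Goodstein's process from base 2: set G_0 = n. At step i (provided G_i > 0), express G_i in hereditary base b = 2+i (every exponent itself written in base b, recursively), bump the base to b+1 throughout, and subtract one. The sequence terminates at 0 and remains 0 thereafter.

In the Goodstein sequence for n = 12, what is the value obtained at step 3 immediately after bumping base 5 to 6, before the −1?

280020

G_0=12  [base 2] 2^(2 + 1) + 2^2  →[2↦3]→  3^(3 + 1) + 3^3 = 108  −1 ⇒ G_1=107
G_1=107  [base 3] 3^(3 + 1) + 2·3^2 + 2·3 + 2  →[3↦4]→  4^(4 + 1) + 2·4^2 + 2·4 + 2 = 1066  −1 ⇒ G_2=1065
G_2=1065  [base 4] 4^(4 + 1) + 2·4^2 + 2·4 + 1  →[4↦5]→  5^(5 + 1) + 2·5^2 + 2·5 + 1 = 15686  −1 ⇒ G_3=15685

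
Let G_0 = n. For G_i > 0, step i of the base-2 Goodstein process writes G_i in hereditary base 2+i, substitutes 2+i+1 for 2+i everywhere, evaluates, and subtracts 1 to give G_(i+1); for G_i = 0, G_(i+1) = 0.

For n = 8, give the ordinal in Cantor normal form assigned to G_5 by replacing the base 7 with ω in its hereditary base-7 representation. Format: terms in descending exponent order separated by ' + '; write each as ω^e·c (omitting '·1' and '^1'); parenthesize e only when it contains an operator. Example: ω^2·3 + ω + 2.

ω^ω·2 + ω^2·2 + ω + 4

i=0: 8 = 2^(2 + 1) (b=2); 2→3: 3^(3 + 1) = 81; 81−1 = 80
i=1: 80 = 2·3^3 + 2·3^2 + 2·3 + 2 (b=3); 3→4: 2·4^4 + 2·4^2 + 2·4 + 2 = 554; 554−1 = 553
i=2: 553 = 2·4^4 + 2·4^2 + 2·4 + 1 (b=4); 4→5: 2·5^5 + 2·5^2 + 2·5 + 1 = 6311; 6311−1 = 6310
i=3: 6310 = 2·5^5 + 2·5^2 + 2·5 (b=5); 5→6: 2·6^6 + 2·6^2 + 2·6 = 93396; 93396−1 = 93395
i=4: 93395 = 2·6^6 + 2·6^2 + 6 + 5 (b=6); 6→7: 2·7^7 + 2·7^2 + 7 + 5 = 1647196; 1647196−1 = 1647195
i=5: 1647195 = 2·7^7 + 2·7^2 + 7 + 4 (b=7); 7→8: 2·8^8 + 2·8^2 + 8 + 4 = 33554572; 33554572−1 = 33554571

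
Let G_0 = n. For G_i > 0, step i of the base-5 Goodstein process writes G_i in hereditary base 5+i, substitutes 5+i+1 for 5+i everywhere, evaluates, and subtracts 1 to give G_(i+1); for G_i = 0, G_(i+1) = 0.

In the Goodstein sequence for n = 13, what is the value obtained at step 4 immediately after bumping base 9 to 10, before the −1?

18

G_0=13  [base 5] 2·5 + 3  →[5↦6]→  2·6 + 3 = 15  −1 ⇒ G_1=14
G_1=14  [base 6] 2·6 + 2  →[6↦7]→  2·7 + 2 = 16  −1 ⇒ G_2=15
G_2=15  [base 7] 2·7 + 1  →[7↦8]→  2·8 + 1 = 17  −1 ⇒ G_3=16
G_3=16  [base 8] 2·8  →[8↦9]→  2·9 = 18  −1 ⇒ G_4=17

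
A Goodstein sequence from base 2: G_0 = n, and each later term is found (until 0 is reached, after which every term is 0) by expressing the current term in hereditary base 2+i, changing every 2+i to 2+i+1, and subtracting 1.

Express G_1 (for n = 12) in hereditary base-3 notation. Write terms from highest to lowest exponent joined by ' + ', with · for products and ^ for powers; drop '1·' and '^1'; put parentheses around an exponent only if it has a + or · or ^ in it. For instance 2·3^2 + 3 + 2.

12 —HB2→ 2^(2 + 1) + 2^2 —bump→ 3^(3 + 1) + 3^3 = 108 —(−1)→ 107
107 —HB3→ 3^(3 + 1) + 2·3^2 + 2·3 + 2 —bump→ 4^(4 + 1) + 2·4^2 + 2·4 + 2 = 1066 —(−1)→ 1065

3^(3 + 1) + 2·3^2 + 2·3 + 2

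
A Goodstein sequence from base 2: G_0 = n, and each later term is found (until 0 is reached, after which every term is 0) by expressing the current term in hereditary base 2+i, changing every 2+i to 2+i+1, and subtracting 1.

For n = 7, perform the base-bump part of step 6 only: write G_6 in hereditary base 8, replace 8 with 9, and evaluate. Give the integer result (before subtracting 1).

G_0=7  [base 2] 2^2 + 2 + 1  →[2↦3]→  3^3 + 3 + 1 = 31  −1 ⇒ G_1=30
G_1=30  [base 3] 3^3 + 3  →[3↦4]→  4^4 + 4 = 260  −1 ⇒ G_2=259
G_2=259  [base 4] 4^4 + 3  →[4↦5]→  5^5 + 3 = 3128  −1 ⇒ G_3=3127
G_3=3127  [base 5] 5^5 + 2  →[5↦6]→  6^6 + 2 = 46658  −1 ⇒ G_4=46657
G_4=46657  [base 6] 6^6 + 1  →[6↦7]→  7^7 + 1 = 823544  −1 ⇒ G_5=823543
G_5=823543  [base 7] 7^7  →[7↦8]→  8^8 = 16777216  −1 ⇒ G_6=16777215
G_6=16777215  [base 8] 7·8^7 + 7·8^6 + 7·8^5 + 7·8^4 + 7·8^3 + 7·8^2 + 7·8 + 7  →[8↦9]→  7·9^7 + 7·9^6 + 7·9^5 + 7·9^4 + 7·9^3 + 7·9^2 + 7·9 + 7 = 37665880  −1 ⇒ G_7=37665879

37665880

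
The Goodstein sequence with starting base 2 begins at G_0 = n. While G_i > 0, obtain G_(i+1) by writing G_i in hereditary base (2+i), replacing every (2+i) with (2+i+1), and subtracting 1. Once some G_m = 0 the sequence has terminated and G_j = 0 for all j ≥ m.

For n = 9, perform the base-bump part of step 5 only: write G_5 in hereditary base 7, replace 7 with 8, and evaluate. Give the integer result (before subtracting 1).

50333400

step 0: 9 = 2^(2 + 1) + 1; sub 3 for 2: 3^(3 + 1) + 1; = 82; G_1 = 82−1 = 81
step 1: 81 = 3^(3 + 1); sub 4 for 3: 4^(4 + 1); = 1024; G_2 = 1024−1 = 1023
step 2: 1023 = 3·4^4 + 3·4^3 + 3·4^2 + 3·4 + 3; sub 5 for 4: 3·5^5 + 3·5^3 + 3·5^2 + 3·5 + 3; = 9843; G_3 = 9843−1 = 9842
step 3: 9842 = 3·5^5 + 3·5^3 + 3·5^2 + 3·5 + 2; sub 6 for 5: 3·6^6 + 3·6^3 + 3·6^2 + 3·6 + 2; = 140744; G_4 = 140744−1 = 140743
step 4: 140743 = 3·6^6 + 3·6^3 + 3·6^2 + 3·6 + 1; sub 7 for 6: 3·7^7 + 3·7^3 + 3·7^2 + 3·7 + 1; = 2471827; G_5 = 2471827−1 = 2471826
step 5: 2471826 = 3·7^7 + 3·7^3 + 3·7^2 + 3·7; sub 8 for 7: 3·8^8 + 3·8^3 + 3·8^2 + 3·8; = 50333400; G_6 = 50333400−1 = 50333399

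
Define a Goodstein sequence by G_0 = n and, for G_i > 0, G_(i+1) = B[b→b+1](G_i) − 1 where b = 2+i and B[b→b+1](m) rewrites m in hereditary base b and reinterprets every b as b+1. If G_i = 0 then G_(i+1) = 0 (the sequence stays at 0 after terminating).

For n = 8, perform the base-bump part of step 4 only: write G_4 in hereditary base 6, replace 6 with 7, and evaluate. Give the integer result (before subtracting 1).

1647196

8 —HB2→ 2^(2 + 1) —bump→ 3^(3 + 1) = 81 —(−1)→ 80
80 —HB3→ 2·3^3 + 2·3^2 + 2·3 + 2 —bump→ 2·4^4 + 2·4^2 + 2·4 + 2 = 554 —(−1)→ 553
553 —HB4→ 2·4^4 + 2·4^2 + 2·4 + 1 —bump→ 2·5^5 + 2·5^2 + 2·5 + 1 = 6311 —(−1)→ 6310
6310 —HB5→ 2·5^5 + 2·5^2 + 2·5 —bump→ 2·6^6 + 2·6^2 + 2·6 = 93396 —(−1)→ 93395
93395 —HB6→ 2·6^6 + 2·6^2 + 6 + 5 —bump→ 2·7^7 + 2·7^2 + 7 + 5 = 1647196 —(−1)→ 1647195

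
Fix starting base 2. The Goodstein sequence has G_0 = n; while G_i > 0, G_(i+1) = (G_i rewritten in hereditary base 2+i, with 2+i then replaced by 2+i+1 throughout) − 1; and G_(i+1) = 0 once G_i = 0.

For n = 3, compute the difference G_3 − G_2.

-1

G_0 = 3. HB_2(3) = 2 + 1. Bump = 4. G_1 = 3.
G_1 = 3. HB_3(3) = 3. Bump = 4. G_2 = 3.
G_2 = 3. HB_4(3) = 3. Bump = 3. G_3 = 2.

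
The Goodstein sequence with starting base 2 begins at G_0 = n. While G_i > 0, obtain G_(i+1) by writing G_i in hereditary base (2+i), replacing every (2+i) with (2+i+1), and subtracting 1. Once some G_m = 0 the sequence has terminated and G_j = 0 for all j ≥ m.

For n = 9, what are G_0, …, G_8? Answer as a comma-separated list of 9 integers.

step 0: 9 = 2^(2 + 1) + 1; sub 3 for 2: 3^(3 + 1) + 1; = 82; G_1 = 82−1 = 81
step 1: 81 = 3^(3 + 1); sub 4 for 3: 4^(4 + 1); = 1024; G_2 = 1024−1 = 1023
step 2: 1023 = 3·4^4 + 3·4^3 + 3·4^2 + 3·4 + 3; sub 5 for 4: 3·5^5 + 3·5^3 + 3·5^2 + 3·5 + 3; = 9843; G_3 = 9843−1 = 9842
step 3: 9842 = 3·5^5 + 3·5^3 + 3·5^2 + 3·5 + 2; sub 6 for 5: 3·6^6 + 3·6^3 + 3·6^2 + 3·6 + 2; = 140744; G_4 = 140744−1 = 140743
step 4: 140743 = 3·6^6 + 3·6^3 + 3·6^2 + 3·6 + 1; sub 7 for 6: 3·7^7 + 3·7^3 + 3·7^2 + 3·7 + 1; = 2471827; G_5 = 2471827−1 = 2471826
step 5: 2471826 = 3·7^7 + 3·7^3 + 3·7^2 + 3·7; sub 8 for 7: 3·8^8 + 3·8^3 + 3·8^2 + 3·8; = 50333400; G_6 = 50333400−1 = 50333399
step 6: 50333399 = 3·8^8 + 3·8^3 + 3·8^2 + 2·8 + 7; sub 9 for 8: 3·9^9 + 3·9^3 + 3·9^2 + 2·9 + 7; = 1162263922; G_7 = 1162263922−1 = 1162263921
step 7: 1162263921 = 3·9^9 + 3·9^3 + 3·9^2 + 2·9 + 6; sub 10 for 9: 3·10^10 + 3·10^3 + 3·10^2 + 2·10 + 6; = 30000003326; G_8 = 30000003326−1 = 30000003325

9, 81, 1023, 9842, 140743, 2471826, 50333399, 1162263921, 30000003325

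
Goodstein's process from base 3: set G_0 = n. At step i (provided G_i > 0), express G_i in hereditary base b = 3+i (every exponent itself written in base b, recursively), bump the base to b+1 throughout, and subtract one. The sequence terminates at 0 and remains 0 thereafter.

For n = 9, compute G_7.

25

G_0=9  [base 3] 3^2  →[3↦4]→  4^2 = 16  −1 ⇒ G_1=15
G_1=15  [base 4] 3·4 + 3  →[4↦5]→  3·5 + 3 = 18  −1 ⇒ G_2=17
G_2=17  [base 5] 3·5 + 2  →[5↦6]→  3·6 + 2 = 20  −1 ⇒ G_3=19
G_3=19  [base 6] 3·6 + 1  →[6↦7]→  3·7 + 1 = 22  −1 ⇒ G_4=21
G_4=21  [base 7] 3·7  →[7↦8]→  3·8 = 24  −1 ⇒ G_5=23
G_5=23  [base 8] 2·8 + 7  →[8↦9]→  2·9 + 7 = 25  −1 ⇒ G_6=24
G_6=24  [base 9] 2·9 + 6  →[9↦10]→  2·10 + 6 = 26  −1 ⇒ G_7=25
G_7=25  [base 10] 2·10 + 5  →[10↦11]→  2·11 + 5 = 27  −1 ⇒ G_8=26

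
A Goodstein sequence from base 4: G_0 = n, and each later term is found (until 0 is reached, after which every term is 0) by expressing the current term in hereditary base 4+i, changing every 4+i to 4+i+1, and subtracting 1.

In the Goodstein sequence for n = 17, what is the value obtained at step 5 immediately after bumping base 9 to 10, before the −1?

52

17 —HB4→ 4^2 + 1 —bump→ 5^2 + 1 = 26 —(−1)→ 25
25 —HB5→ 5^2 —bump→ 6^2 = 36 —(−1)→ 35
35 —HB6→ 5·6 + 5 —bump→ 5·7 + 5 = 40 —(−1)→ 39
39 —HB7→ 5·7 + 4 —bump→ 5·8 + 4 = 44 —(−1)→ 43
43 —HB8→ 5·8 + 3 —bump→ 5·9 + 3 = 48 —(−1)→ 47
47 —HB9→ 5·9 + 2 —bump→ 5·10 + 2 = 52 —(−1)→ 51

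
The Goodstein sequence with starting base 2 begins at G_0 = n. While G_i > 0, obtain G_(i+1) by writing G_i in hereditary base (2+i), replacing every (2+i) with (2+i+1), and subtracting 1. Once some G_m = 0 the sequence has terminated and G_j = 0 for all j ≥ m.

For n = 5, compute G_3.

base 2: 5 = 2^2 + 1; at 3: 3^3 + 1 = 28; next = 27
base 3: 27 = 3^3; at 4: 4^4 = 256; next = 255
base 4: 255 = 3·4^3 + 3·4^2 + 3·4 + 3; at 5: 3·5^3 + 3·5^2 + 3·5 + 3 = 468; next = 467
base 5: 467 = 3·5^3 + 3·5^2 + 3·5 + 2; at 6: 3·6^3 + 3·6^2 + 3·6 + 2 = 776; next = 775

467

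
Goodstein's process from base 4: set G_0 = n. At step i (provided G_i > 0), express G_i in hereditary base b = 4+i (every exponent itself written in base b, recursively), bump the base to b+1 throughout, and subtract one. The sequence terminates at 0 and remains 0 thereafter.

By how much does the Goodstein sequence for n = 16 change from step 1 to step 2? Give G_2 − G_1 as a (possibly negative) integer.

3

G_0=16  [base 4] 4^2  →[4↦5]→  5^2 = 25  −1 ⇒ G_1=24
G_1=24  [base 5] 4·5 + 4  →[5↦6]→  4·6 + 4 = 28  −1 ⇒ G_2=27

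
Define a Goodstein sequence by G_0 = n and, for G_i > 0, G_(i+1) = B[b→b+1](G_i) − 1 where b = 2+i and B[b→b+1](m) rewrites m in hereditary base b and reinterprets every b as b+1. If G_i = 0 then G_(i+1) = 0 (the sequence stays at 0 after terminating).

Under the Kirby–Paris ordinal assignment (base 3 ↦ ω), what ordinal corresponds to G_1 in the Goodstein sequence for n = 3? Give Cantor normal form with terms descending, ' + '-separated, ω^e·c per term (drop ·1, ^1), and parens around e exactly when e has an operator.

(0) 3|_2 = 2 + 1 ↦ 3 + 1|_3 = 4 ⇒ 3
(1) 3|_3 = 3 ↦ 4|_4 = 4 ⇒ 3

ω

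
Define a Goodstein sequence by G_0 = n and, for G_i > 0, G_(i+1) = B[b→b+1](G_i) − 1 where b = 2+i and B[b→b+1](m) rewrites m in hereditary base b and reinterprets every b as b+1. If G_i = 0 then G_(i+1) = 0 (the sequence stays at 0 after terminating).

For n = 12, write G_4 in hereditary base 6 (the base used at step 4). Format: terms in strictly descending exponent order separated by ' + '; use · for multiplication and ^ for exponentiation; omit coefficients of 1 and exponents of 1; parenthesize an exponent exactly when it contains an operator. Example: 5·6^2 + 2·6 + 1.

6^(6 + 1) + 2·6^2 + 6 + 5

G_0=12  [base 2] 2^(2 + 1) + 2^2  →[2↦3]→  3^(3 + 1) + 3^3 = 108  −1 ⇒ G_1=107
G_1=107  [base 3] 3^(3 + 1) + 2·3^2 + 2·3 + 2  →[3↦4]→  4^(4 + 1) + 2·4^2 + 2·4 + 2 = 1066  −1 ⇒ G_2=1065
G_2=1065  [base 4] 4^(4 + 1) + 2·4^2 + 2·4 + 1  →[4↦5]→  5^(5 + 1) + 2·5^2 + 2·5 + 1 = 15686  −1 ⇒ G_3=15685
G_3=15685  [base 5] 5^(5 + 1) + 2·5^2 + 2·5  →[5↦6]→  6^(6 + 1) + 2·6^2 + 2·6 = 280020  −1 ⇒ G_4=280019
G_4=280019  [base 6] 6^(6 + 1) + 2·6^2 + 6 + 5  →[6↦7]→  7^(7 + 1) + 2·7^2 + 7 + 5 = 5764911  −1 ⇒ G_5=5764910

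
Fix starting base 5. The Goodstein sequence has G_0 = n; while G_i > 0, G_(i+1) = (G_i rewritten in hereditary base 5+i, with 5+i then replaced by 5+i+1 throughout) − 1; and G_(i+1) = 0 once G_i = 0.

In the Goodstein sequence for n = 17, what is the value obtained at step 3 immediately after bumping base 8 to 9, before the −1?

[0] 17 ≡ 3·5 + 2 (base 5). Lift 6: 20. −1: 19.
[1] 19 ≡ 3·6 + 1 (base 6). Lift 7: 22. −1: 21.
[2] 21 ≡ 3·7 (base 7). Lift 8: 24. −1: 23.
[3] 23 ≡ 2·8 + 7 (base 8). Lift 9: 25. −1: 24.

25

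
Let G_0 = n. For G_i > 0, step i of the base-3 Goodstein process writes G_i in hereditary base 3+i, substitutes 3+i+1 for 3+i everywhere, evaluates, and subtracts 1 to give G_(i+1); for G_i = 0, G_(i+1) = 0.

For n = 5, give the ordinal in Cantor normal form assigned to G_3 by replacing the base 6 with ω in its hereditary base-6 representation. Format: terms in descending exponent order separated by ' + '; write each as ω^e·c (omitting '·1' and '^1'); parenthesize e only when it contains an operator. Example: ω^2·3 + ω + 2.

5

G_0 = 5. HB_3(5) = 3 + 2. Bump = 6. G_1 = 5.
G_1 = 5. HB_4(5) = 4 + 1. Bump = 6. G_2 = 5.
G_2 = 5. HB_5(5) = 5. Bump = 6. G_3 = 5.
G_3 = 5. HB_6(5) = 5. Bump = 5. G_4 = 4.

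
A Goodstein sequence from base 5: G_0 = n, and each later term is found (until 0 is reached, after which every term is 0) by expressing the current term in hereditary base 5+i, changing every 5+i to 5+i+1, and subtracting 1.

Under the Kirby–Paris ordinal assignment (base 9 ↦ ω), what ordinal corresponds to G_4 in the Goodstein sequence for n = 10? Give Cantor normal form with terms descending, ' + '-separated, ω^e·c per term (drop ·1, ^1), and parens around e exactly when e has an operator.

ω + 2

10 —HB5→ 2·5 —bump→ 2·6 = 12 —(−1)→ 11
11 —HB6→ 6 + 5 —bump→ 7 + 5 = 12 —(−1)→ 11
11 —HB7→ 7 + 4 —bump→ 8 + 4 = 12 —(−1)→ 11
11 —HB8→ 8 + 3 —bump→ 9 + 3 = 12 —(−1)→ 11
11 —HB9→ 9 + 2 —bump→ 10 + 2 = 12 —(−1)→ 11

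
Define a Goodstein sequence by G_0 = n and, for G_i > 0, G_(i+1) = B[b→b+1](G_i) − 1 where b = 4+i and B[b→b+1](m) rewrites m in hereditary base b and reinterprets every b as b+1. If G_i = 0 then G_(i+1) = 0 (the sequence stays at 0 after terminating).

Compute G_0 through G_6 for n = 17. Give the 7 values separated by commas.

base 4: 17 = 4^2 + 1; at 5: 5^2 + 1 = 26; next = 25
base 5: 25 = 5^2; at 6: 6^2 = 36; next = 35
base 6: 35 = 5·6 + 5; at 7: 5·7 + 5 = 40; next = 39
base 7: 39 = 5·7 + 4; at 8: 5·8 + 4 = 44; next = 43
base 8: 43 = 5·8 + 3; at 9: 5·9 + 3 = 48; next = 47
base 9: 47 = 5·9 + 2; at 10: 5·10 + 2 = 52; next = 51

17, 25, 35, 39, 43, 47, 51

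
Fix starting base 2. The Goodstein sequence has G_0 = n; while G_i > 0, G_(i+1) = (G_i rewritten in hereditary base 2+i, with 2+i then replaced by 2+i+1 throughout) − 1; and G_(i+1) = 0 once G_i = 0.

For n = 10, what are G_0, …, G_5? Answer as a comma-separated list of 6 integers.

i=0: 10 = 2^(2 + 1) + 2 (b=2); 2→3: 3^(3 + 1) + 3 = 84; 84−1 = 83
i=1: 83 = 3^(3 + 1) + 2 (b=3); 3→4: 4^(4 + 1) + 2 = 1026; 1026−1 = 1025
i=2: 1025 = 4^(4 + 1) + 1 (b=4); 4→5: 5^(5 + 1) + 1 = 15626; 15626−1 = 15625
i=3: 15625 = 5^(5 + 1) (b=5); 5→6: 6^(6 + 1) = 279936; 279936−1 = 279935
i=4: 279935 = 5·6^6 + 5·6^5 + 5·6^4 + 5·6^3 + 5·6^2 + 5·6 + 5 (b=6); 6→7: 5·7^7 + 5·7^5 + 5·7^4 + 5·7^3 + 5·7^2 + 5·7 + 5 = 4215755; 4215755−1 = 4215754

10, 83, 1025, 15625, 279935, 4215754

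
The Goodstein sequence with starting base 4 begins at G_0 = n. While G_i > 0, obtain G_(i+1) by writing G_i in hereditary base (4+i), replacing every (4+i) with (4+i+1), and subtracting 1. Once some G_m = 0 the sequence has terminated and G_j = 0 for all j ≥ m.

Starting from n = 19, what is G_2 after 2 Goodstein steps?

G_0=19  [base 4] 4^2 + 3  →[4↦5]→  5^2 + 3 = 28  −1 ⇒ G_1=27
G_1=27  [base 5] 5^2 + 2  →[5↦6]→  6^2 + 2 = 38  −1 ⇒ G_2=37
G_2=37  [base 6] 6^2 + 1  →[6↦7]→  7^2 + 1 = 50  −1 ⇒ G_3=49

37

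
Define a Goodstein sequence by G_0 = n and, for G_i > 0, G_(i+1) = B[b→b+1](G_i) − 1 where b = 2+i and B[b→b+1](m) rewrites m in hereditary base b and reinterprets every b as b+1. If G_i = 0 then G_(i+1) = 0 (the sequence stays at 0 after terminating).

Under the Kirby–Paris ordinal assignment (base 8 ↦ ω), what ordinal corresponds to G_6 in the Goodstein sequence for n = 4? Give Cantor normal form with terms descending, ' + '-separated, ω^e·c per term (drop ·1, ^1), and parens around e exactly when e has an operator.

ω^2·2 + ω + 3

(0) 4|_2 = 2^2 ↦ 3^3|_3 = 27 ⇒ 26
(1) 26|_3 = 2·3^2 + 2·3 + 2 ↦ 2·4^2 + 2·4 + 2|_4 = 42 ⇒ 41
(2) 41|_4 = 2·4^2 + 2·4 + 1 ↦ 2·5^2 + 2·5 + 1|_5 = 61 ⇒ 60
(3) 60|_5 = 2·5^2 + 2·5 ↦ 2·6^2 + 2·6|_6 = 84 ⇒ 83
(4) 83|_6 = 2·6^2 + 6 + 5 ↦ 2·7^2 + 7 + 5|_7 = 110 ⇒ 109
(5) 109|_7 = 2·7^2 + 7 + 4 ↦ 2·8^2 + 8 + 4|_8 = 140 ⇒ 139
(6) 139|_8 = 2·8^2 + 8 + 3 ↦ 2·9^2 + 9 + 3|_9 = 174 ⇒ 173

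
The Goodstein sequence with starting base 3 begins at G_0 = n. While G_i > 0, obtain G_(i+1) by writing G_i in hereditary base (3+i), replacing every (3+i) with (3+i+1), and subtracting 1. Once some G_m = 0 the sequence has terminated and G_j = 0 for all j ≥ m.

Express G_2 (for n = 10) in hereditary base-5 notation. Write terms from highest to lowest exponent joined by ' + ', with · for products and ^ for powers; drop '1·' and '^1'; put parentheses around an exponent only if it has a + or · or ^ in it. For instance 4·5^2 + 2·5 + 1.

G_0 = 10. HB_3(10) = 3^2 + 1. Bump = 17. G_1 = 16.
G_1 = 16. HB_4(16) = 4^2. Bump = 25. G_2 = 24.
G_2 = 24. HB_5(24) = 4·5 + 4. Bump = 28. G_3 = 27.

4·5 + 4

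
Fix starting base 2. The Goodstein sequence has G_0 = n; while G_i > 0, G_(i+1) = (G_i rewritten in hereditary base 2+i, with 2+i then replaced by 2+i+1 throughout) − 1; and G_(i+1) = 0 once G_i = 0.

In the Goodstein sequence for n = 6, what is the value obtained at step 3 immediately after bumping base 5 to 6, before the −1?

i=0: 6 = 2^2 + 2 (b=2); 2→3: 3^3 + 3 = 30; 30−1 = 29
i=1: 29 = 3^3 + 2 (b=3); 3→4: 4^4 + 2 = 258; 258−1 = 257
i=2: 257 = 4^4 + 1 (b=4); 4→5: 5^5 + 1 = 3126; 3126−1 = 3125
i=3: 3125 = 5^5 (b=5); 5→6: 6^6 = 46656; 46656−1 = 46655

46656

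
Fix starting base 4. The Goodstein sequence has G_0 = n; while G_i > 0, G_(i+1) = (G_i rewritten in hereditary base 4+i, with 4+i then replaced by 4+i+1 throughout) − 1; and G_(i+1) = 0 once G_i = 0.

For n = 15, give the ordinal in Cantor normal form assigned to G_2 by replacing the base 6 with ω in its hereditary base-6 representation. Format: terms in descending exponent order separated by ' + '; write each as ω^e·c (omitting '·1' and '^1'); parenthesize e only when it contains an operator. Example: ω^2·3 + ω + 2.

[0] 15 ≡ 3·4 + 3 (base 4). Lift 5: 18. −1: 17.
[1] 17 ≡ 3·5 + 2 (base 5). Lift 6: 20. −1: 19.

ω·3 + 1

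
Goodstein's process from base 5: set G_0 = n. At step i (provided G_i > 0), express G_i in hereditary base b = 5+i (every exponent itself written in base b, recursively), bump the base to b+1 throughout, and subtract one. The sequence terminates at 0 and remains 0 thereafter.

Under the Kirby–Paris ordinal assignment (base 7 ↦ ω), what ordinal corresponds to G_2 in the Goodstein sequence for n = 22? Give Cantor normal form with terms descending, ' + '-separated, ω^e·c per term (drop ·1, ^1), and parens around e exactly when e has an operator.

base 5: 22 = 4·5 + 2; at 6: 4·6 + 2 = 26; next = 25
base 6: 25 = 4·6 + 1; at 7: 4·7 + 1 = 29; next = 28
base 7: 28 = 4·7; at 8: 4·8 = 32; next = 31

ω·4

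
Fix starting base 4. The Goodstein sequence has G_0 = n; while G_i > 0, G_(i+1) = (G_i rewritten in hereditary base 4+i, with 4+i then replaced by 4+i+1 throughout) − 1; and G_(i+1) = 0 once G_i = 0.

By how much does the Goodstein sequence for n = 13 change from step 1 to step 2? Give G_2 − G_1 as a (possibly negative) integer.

(0) 13|_4 = 3·4 + 1 ↦ 3·5 + 1|_5 = 16 ⇒ 15
(1) 15|_5 = 3·5 ↦ 3·6|_6 = 18 ⇒ 17

2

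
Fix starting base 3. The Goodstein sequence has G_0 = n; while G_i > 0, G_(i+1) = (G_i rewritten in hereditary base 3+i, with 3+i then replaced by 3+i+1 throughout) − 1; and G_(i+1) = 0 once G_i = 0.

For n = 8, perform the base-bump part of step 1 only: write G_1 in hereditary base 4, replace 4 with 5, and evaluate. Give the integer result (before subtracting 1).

G_0 = 8. HB_3(8) = 2·3 + 2. Bump = 10. G_1 = 9.
G_1 = 9. HB_4(9) = 2·4 + 1. Bump = 11. G_2 = 10.

11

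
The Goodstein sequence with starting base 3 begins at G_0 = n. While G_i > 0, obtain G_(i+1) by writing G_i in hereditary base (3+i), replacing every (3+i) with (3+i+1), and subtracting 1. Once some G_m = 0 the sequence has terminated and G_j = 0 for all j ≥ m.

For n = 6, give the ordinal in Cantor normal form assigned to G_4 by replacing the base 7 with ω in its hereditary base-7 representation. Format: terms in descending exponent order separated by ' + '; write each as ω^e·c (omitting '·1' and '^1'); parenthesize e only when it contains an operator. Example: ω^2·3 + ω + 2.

ω

(0) 6|_3 = 2·3 ↦ 2·4|_4 = 8 ⇒ 7
(1) 7|_4 = 4 + 3 ↦ 5 + 3|_5 = 8 ⇒ 7
(2) 7|_5 = 5 + 2 ↦ 6 + 2|_6 = 8 ⇒ 7
(3) 7|_6 = 6 + 1 ↦ 7 + 1|_7 = 8 ⇒ 7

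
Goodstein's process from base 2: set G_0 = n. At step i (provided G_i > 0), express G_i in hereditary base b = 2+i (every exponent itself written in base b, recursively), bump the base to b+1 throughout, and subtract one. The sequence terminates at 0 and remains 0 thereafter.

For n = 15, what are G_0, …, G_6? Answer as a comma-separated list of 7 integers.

15, 111, 1283, 18752, 326593, 6588344, 150994943

G_0 = 15. HB_2(15) = 2^(2 + 1) + 2^2 + 2 + 1. Bump = 112. G_1 = 111.
G_1 = 111. HB_3(111) = 3^(3 + 1) + 3^3 + 3. Bump = 1284. G_2 = 1283.
G_2 = 1283. HB_4(1283) = 4^(4 + 1) + 4^4 + 3. Bump = 18753. G_3 = 18752.
G_3 = 18752. HB_5(18752) = 5^(5 + 1) + 5^5 + 2. Bump = 326594. G_4 = 326593.
G_4 = 326593. HB_6(326593) = 6^(6 + 1) + 6^6 + 1. Bump = 6588345. G_5 = 6588344.
G_5 = 6588344. HB_7(6588344) = 7^(7 + 1) + 7^7. Bump = 150994944. G_6 = 150994943.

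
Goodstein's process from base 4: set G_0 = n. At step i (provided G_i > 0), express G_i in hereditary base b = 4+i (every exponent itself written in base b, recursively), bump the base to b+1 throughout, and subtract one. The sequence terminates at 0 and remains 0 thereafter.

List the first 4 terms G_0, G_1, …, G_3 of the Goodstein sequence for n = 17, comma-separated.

17, 25, 35, 39

i=0: 17 = 4^2 + 1 (b=4); 4→5: 5^2 + 1 = 26; 26−1 = 25
i=1: 25 = 5^2 (b=5); 5→6: 6^2 = 36; 36−1 = 35
i=2: 35 = 5·6 + 5 (b=6); 6→7: 5·7 + 5 = 40; 40−1 = 39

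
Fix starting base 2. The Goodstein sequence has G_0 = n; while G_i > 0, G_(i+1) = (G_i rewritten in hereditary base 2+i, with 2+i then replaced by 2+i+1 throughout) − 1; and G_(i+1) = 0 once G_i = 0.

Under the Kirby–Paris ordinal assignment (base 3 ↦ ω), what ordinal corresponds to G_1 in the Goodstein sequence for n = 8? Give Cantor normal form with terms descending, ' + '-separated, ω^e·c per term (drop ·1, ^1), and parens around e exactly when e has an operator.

[0] 8 ≡ 2^(2 + 1) (base 2). Lift 3: 81. −1: 80.
[1] 80 ≡ 2·3^3 + 2·3^2 + 2·3 + 2 (base 3). Lift 4: 554. −1: 553.

ω^ω·2 + ω^2·2 + ω·2 + 2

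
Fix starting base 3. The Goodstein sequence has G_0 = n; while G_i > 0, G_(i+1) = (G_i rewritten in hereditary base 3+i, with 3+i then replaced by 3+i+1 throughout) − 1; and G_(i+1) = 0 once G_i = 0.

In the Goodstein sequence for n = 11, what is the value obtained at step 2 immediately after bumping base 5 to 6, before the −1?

36

(0) 11|_3 = 3^2 + 2 ↦ 4^2 + 2|_4 = 18 ⇒ 17
(1) 17|_4 = 4^2 + 1 ↦ 5^2 + 1|_5 = 26 ⇒ 25
(2) 25|_5 = 5^2 ↦ 6^2|_6 = 36 ⇒ 35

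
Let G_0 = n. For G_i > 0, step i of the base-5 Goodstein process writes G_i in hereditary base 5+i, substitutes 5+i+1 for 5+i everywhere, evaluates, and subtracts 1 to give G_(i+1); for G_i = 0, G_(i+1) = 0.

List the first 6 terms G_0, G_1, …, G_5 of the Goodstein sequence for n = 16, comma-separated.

16 —HB5→ 3·5 + 1 —bump→ 3·6 + 1 = 19 —(−1)→ 18
18 —HB6→ 3·6 —bump→ 3·7 = 21 —(−1)→ 20
20 —HB7→ 2·7 + 6 —bump→ 2·8 + 6 = 22 —(−1)→ 21
21 —HB8→ 2·8 + 5 —bump→ 2·9 + 5 = 23 —(−1)→ 22
22 —HB9→ 2·9 + 4 —bump→ 2·10 + 4 = 24 —(−1)→ 23

16, 18, 20, 21, 22, 23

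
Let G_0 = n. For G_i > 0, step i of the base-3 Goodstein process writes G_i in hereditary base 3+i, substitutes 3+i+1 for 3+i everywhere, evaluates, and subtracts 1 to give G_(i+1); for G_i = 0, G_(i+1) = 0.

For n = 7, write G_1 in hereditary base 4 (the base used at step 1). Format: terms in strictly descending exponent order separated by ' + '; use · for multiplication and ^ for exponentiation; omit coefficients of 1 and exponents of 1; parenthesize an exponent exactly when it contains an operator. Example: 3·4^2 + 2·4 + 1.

2·4

base 3: 7 = 2·3 + 1; at 4: 2·4 + 1 = 9; next = 8
base 4: 8 = 2·4; at 5: 2·5 = 10; next = 9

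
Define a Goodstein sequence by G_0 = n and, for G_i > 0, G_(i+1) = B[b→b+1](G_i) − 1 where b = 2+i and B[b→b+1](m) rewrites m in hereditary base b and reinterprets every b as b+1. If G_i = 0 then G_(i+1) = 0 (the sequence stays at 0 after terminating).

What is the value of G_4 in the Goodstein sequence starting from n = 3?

base 2: 3 = 2 + 1; at 3: 3 + 1 = 4; next = 3
base 3: 3 = 3; at 4: 4 = 4; next = 3
base 4: 3 = 3; at 5: 3 = 3; next = 2
base 5: 2 = 2; at 6: 2 = 2; next = 1
base 6: 1 = 1; at 7: 1 = 1; next = 0

1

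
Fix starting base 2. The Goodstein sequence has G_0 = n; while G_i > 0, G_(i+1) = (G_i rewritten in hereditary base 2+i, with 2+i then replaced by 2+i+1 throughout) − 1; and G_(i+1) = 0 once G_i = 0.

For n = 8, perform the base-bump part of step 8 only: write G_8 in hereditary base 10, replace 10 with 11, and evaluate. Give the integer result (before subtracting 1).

570623341476

[0] 8 ≡ 2^(2 + 1) (base 2). Lift 3: 81. −1: 80.
[1] 80 ≡ 2·3^3 + 2·3^2 + 2·3 + 2 (base 3). Lift 4: 554. −1: 553.
[2] 553 ≡ 2·4^4 + 2·4^2 + 2·4 + 1 (base 4). Lift 5: 6311. −1: 6310.
[3] 6310 ≡ 2·5^5 + 2·5^2 + 2·5 (base 5). Lift 6: 93396. −1: 93395.
[4] 93395 ≡ 2·6^6 + 2·6^2 + 6 + 5 (base 6). Lift 7: 1647196. −1: 1647195.
[5] 1647195 ≡ 2·7^7 + 2·7^2 + 7 + 4 (base 7). Lift 8: 33554572. −1: 33554571.
[6] 33554571 ≡ 2·8^8 + 2·8^2 + 8 + 3 (base 8). Lift 9: 774841152. −1: 774841151.
[7] 774841151 ≡ 2·9^9 + 2·9^2 + 9 + 2 (base 9). Lift 10: 20000000212. −1: 20000000211.
[8] 20000000211 ≡ 2·10^10 + 2·10^2 + 10 + 1 (base 10). Lift 11: 570623341476. −1: 570623341475.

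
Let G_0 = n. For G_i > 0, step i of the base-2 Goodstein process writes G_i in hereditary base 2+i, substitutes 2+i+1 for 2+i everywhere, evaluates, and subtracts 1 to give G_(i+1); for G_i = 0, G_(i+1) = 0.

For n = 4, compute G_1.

G_0=4  [base 2] 2^2  →[2↦3]→  3^3 = 27  −1 ⇒ G_1=26
G_1=26  [base 3] 2·3^2 + 2·3 + 2  →[3↦4]→  2·4^2 + 2·4 + 2 = 42  −1 ⇒ G_2=41

26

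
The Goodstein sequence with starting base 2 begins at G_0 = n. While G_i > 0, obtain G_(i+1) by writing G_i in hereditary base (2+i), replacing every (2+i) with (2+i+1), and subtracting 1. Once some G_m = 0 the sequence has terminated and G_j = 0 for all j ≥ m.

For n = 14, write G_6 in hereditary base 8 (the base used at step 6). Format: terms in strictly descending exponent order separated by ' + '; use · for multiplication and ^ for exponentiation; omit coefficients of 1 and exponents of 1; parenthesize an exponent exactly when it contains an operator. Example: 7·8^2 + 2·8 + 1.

8^(8 + 1) + 5·8^5 + 5·8^4 + 5·8^3 + 5·8^2 + 5·8 + 3

G_0 = 14. HB_2(14) = 2^(2 + 1) + 2^2 + 2. Bump = 111. G_1 = 110.
G_1 = 110. HB_3(110) = 3^(3 + 1) + 3^3 + 2. Bump = 1282. G_2 = 1281.
G_2 = 1281. HB_4(1281) = 4^(4 + 1) + 4^4 + 1. Bump = 18751. G_3 = 18750.
G_3 = 18750. HB_5(18750) = 5^(5 + 1) + 5^5. Bump = 326592. G_4 = 326591.
G_4 = 326591. HB_6(326591) = 6^(6 + 1) + 5·6^5 + 5·6^4 + 5·6^3 + 5·6^2 + 5·6 + 5. Bump = 5862841. G_5 = 5862840.
G_5 = 5862840. HB_7(5862840) = 7^(7 + 1) + 5·7^5 + 5·7^4 + 5·7^3 + 5·7^2 + 5·7 + 4. Bump = 134404972. G_6 = 134404971.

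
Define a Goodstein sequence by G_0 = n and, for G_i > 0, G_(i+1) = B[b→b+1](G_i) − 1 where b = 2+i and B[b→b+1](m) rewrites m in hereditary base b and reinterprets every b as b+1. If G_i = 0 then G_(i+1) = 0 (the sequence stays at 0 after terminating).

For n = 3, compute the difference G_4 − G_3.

-1

3 —HB2→ 2 + 1 —bump→ 3 + 1 = 4 —(−1)→ 3
3 —HB3→ 3 —bump→ 4 = 4 —(−1)→ 3
3 —HB4→ 3 —bump→ 3 = 3 —(−1)→ 2
2 —HB5→ 2 —bump→ 2 = 2 —(−1)→ 1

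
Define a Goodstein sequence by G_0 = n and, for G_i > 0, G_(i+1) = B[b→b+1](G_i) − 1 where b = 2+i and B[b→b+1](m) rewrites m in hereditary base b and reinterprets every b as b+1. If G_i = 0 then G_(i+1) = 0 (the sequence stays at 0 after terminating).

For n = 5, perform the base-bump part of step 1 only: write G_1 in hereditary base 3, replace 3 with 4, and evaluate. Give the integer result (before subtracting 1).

256

G_0=5  [base 2] 2^2 + 1  →[2↦3]→  3^3 + 1 = 28  −1 ⇒ G_1=27
G_1=27  [base 3] 3^3  →[3↦4]→  4^4 = 256  −1 ⇒ G_2=255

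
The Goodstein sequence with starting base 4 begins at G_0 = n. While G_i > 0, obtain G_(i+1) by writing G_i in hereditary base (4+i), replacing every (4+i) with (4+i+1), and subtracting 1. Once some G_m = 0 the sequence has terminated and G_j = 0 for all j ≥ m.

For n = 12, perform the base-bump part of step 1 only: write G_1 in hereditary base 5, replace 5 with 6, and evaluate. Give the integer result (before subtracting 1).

base 4: 12 = 3·4; at 5: 3·5 = 15; next = 14
base 5: 14 = 2·5 + 4; at 6: 2·6 + 4 = 16; next = 15

16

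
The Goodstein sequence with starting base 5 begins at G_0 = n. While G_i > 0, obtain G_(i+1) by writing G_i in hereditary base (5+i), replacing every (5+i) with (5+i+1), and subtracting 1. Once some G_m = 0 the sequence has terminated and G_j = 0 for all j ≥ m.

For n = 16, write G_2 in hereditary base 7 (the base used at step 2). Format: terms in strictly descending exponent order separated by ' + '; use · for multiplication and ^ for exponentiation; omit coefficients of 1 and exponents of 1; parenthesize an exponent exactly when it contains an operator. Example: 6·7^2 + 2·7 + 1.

[0] 16 ≡ 3·5 + 1 (base 5). Lift 6: 19. −1: 18.
[1] 18 ≡ 3·6 (base 6). Lift 7: 21. −1: 20.
[2] 20 ≡ 2·7 + 6 (base 7). Lift 8: 22. −1: 21.

2·7 + 6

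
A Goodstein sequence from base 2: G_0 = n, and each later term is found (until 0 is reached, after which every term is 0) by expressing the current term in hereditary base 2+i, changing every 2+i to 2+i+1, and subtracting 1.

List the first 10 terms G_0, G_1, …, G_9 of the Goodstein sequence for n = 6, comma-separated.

6, 29, 257, 3125, 46655, 98039, 187243, 332147, 555551, 885775

i=0: 6 = 2^2 + 2 (b=2); 2→3: 3^3 + 3 = 30; 30−1 = 29
i=1: 29 = 3^3 + 2 (b=3); 3→4: 4^4 + 2 = 258; 258−1 = 257
i=2: 257 = 4^4 + 1 (b=4); 4→5: 5^5 + 1 = 3126; 3126−1 = 3125
i=3: 3125 = 5^5 (b=5); 5→6: 6^6 = 46656; 46656−1 = 46655
i=4: 46655 = 5·6^5 + 5·6^4 + 5·6^3 + 5·6^2 + 5·6 + 5 (b=6); 6→7: 5·7^5 + 5·7^4 + 5·7^3 + 5·7^2 + 5·7 + 5 = 98040; 98040−1 = 98039
i=5: 98039 = 5·7^5 + 5·7^4 + 5·7^3 + 5·7^2 + 5·7 + 4 (b=7); 7→8: 5·8^5 + 5·8^4 + 5·8^3 + 5·8^2 + 5·8 + 4 = 187244; 187244−1 = 187243
i=6: 187243 = 5·8^5 + 5·8^4 + 5·8^3 + 5·8^2 + 5·8 + 3 (b=8); 8→9: 5·9^5 + 5·9^4 + 5·9^3 + 5·9^2 + 5·9 + 3 = 332148; 332148−1 = 332147
i=7: 332147 = 5·9^5 + 5·9^4 + 5·9^3 + 5·9^2 + 5·9 + 2 (b=9); 9→10: 5·10^5 + 5·10^4 + 5·10^3 + 5·10^2 + 5·10 + 2 = 555552; 555552−1 = 555551
i=8: 555551 = 5·10^5 + 5·10^4 + 5·10^3 + 5·10^2 + 5·10 + 1 (b=10); 10→11: 5·11^5 + 5·11^4 + 5·11^3 + 5·11^2 + 5·11 + 1 = 885776; 885776−1 = 885775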